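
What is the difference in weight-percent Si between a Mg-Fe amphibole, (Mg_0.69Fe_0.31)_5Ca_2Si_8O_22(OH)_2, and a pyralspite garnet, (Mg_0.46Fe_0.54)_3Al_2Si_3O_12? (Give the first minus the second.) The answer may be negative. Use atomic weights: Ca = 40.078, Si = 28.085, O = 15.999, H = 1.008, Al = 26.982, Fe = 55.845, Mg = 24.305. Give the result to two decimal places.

7.54 percentage points

M((Mg_0.69Fe_0.31)_5Ca_2Si_8O_22(OH)_2) = 861.240 g/mol, so wt% Si = 224.680/861.240 × 100 = 26.09%.
M((Mg_0.46Fe_0.54)_3Al_2Si_3O_12) = 454.217 g/mol, so wt% Si = 84.255/454.217 × 100 = 18.55%.
26.09 − 18.55 = 7.54 pp.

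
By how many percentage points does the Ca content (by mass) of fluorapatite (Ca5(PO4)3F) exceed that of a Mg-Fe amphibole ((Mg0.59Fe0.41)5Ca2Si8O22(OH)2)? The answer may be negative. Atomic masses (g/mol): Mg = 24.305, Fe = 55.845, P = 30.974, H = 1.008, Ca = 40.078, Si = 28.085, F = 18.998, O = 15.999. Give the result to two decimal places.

First mineral: 200.390 g Ca in 504.298 g formula = 39.74 wt% Ca.
Second mineral: 80.156 g Ca in 877.010 g formula = 9.14 wt% Ca.
39.74% − 9.14% gives a difference of 30.60 percentage points.

30.60 percentage points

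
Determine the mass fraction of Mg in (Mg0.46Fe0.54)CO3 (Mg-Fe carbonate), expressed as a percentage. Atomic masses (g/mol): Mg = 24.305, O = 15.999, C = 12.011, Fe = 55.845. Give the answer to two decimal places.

11.03 mass %

Molar mass of (Mg0.46Fe0.54)CO3: 0.46*24.305 + 0.54*55.845 + 1*12.011 + 3*15.999 = 101.345 g/mol.
Mass of Mg per formula unit: 0.46 × 24.305 = 11.180 g.
Weight fraction Mg = 11.180 / 101.345 = 0.1103.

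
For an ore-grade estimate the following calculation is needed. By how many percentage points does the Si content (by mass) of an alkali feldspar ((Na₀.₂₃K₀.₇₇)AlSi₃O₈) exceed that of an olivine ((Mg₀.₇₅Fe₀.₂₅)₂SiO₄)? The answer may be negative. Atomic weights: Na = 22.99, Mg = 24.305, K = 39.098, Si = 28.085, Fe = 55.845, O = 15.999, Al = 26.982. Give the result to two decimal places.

First mineral: 84.255 g Si in 274.622 g formula = 30.68 wt% Si.
Second mineral: 28.085 g Si in 156.461 g formula = 17.95 wt% Si.
30.68% − 17.95% gives a difference of 12.73 percentage points.

12.73 percentage points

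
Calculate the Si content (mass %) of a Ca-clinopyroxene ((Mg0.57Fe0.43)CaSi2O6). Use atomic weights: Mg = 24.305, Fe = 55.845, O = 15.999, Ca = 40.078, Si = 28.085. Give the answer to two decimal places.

Formula mass = 0.57×24.305 + 0.43×55.845 + 1×40.078 + 2×28.085 + 6×15.999 = 230.109 g/mol, of which 56.170 g is Si.
So Si makes up 56.170/230.109 = 0.2441 of the mass, i.e. 24.41%.

24.41 mass %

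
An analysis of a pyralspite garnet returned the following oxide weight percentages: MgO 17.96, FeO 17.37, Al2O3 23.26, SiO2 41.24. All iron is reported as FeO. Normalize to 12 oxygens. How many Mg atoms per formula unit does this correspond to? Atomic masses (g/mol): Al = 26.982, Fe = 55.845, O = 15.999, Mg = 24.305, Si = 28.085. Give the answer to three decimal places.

1.948 Mg apfu

MgO (M=40.304): mol = 0.44561; Mg = 0.44561, O = 0.44561.
FeO (M=71.844): mol = 0.24177; Fe = 0.24177, O = 0.24177.
Al2O3 (M=101.961): mol = 0.22813; Al = 0.45626, O = 0.68439.
SiO2 (M=60.083): mol = 0.68638; Si = 0.68638, O = 1.37276.
ΣO = 2.74453; factor = 12/ΣO = 4.37233.
Mg apfu = 0.44561 × 4.37233 = 1.948.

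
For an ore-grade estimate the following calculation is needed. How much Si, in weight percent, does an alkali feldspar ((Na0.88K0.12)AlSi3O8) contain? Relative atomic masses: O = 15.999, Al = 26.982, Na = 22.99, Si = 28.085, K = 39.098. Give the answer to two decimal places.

31.90 weight percent

Formula mass = 0.88*22.99 + 0.12*39.098 + 1*26.982 + 3*28.085 + 8*15.999 = 264.152 g/mol, of which 84.255 g is Si.
So Si makes up 84.255/264.152 = 0.3190 of the mass, i.e. 31.90%.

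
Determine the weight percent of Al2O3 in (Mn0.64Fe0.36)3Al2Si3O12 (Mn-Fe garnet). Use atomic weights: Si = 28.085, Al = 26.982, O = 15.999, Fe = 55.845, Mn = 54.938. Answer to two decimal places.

20.56 wt%

Molar mass of (Mn0.64Fe0.36)3Al2Si3O12 = 1.92*54.938 + 1.08*55.845 + 2*26.982 + 3*28.085 + 12*15.999 = 496.001 g/mol.
Each formula unit contains 2 Al, equivalent to 2/2 = 1.0000 mol Al2O3.
M(Al2O3) = 2×26.982 + 3×15.999 = 101.961 g/mol.
Mass of Al2O3 per formula unit = 1.0000 × 101.961 = 101.961 g.
Al2O3 wt% = 101.961 / 496.001 × 100 = 20.56%.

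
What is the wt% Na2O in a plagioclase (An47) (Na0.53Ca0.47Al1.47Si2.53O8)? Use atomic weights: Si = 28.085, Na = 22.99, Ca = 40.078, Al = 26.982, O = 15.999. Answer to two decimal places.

M(Na0.53Ca0.47Al1.47Si2.53O8) = 269.732 g/mol; M(Na2O) = 61.979 g/mol.
Moles Na2O per formula unit = 0.53 Na ÷ 2 = 0.2650.
Na2O fraction = (0.2650 × 61.979) / 269.732 = 16.424/269.732 = 0.0609.

6.09 wt%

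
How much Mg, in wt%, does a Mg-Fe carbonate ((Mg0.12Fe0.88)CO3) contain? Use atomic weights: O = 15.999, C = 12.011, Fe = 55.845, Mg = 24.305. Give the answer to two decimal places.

2.60 wt%

M((Mg0.12Fe0.88)CO3) = 112.068 g/mol.
Mg contributes 0.12 × 24.305 = 2.917 g per mole.
2.917/112.068 = 0.0260 → 2.60%.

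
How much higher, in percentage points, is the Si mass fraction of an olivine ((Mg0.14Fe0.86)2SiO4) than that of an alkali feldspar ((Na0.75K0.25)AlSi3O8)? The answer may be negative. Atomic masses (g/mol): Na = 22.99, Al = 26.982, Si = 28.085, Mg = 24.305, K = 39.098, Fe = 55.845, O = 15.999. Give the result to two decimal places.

-17.24 percentage points

M((Mg0.14Fe0.86)2SiO4) = 194.940 g/mol, so wt% Si = 28.085/194.940 × 100 = 14.41%.
M((Na0.75K0.25)AlSi3O8) = 266.246 g/mol, so wt% Si = 84.255/266.246 × 100 = 31.65%.
14.41 − 31.65 = -17.24 pp.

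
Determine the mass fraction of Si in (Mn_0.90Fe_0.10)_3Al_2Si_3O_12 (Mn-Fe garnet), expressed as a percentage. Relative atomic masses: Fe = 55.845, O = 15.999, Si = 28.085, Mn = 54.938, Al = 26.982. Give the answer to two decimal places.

Formula mass = 2.70*54.938 + 0.30*55.845 + 2*26.982 + 3*28.085 + 12*15.999 = 495.293 g/mol, of which 84.255 g is Si.
So Si makes up 84.255/495.293 = 0.1701 of the mass, i.e. 17.01%.

17.01 weight percent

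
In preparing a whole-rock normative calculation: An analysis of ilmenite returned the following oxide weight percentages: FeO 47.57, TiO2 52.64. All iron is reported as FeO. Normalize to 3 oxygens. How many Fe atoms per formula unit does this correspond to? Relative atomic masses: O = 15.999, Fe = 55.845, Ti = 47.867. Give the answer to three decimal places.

47.57 wt% FeO ÷ 71.844 g/mol = 0.66213 mol, giving 0.66213 Fe and 0.66213 O.
52.64 wt% TiO2 ÷ 79.865 g/mol = 0.65911 mol, giving 0.65911 Ti and 1.31822 O.
Oxygen sums to 1.98035; scaling by 3/1.98035 = 1.51488 puts the formula on 3 O.
Fe: 0.66213 × 1.51488 = 1.003 atoms per formula unit.

1.003 Fe apfu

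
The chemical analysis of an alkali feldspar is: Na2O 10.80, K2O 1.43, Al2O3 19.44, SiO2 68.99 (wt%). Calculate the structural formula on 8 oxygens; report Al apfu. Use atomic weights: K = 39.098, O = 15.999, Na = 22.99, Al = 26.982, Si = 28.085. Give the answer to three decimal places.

0.998 Al apfu

Na2O: 10.80/61.979 = 0.17425 mol → 0.34850 mol Na, 0.17425 mol O.
K2O: 1.43/94.195 = 0.01518 mol → 0.03036 mol K, 0.01518 mol O.
Al2O3: 19.44/101.961 = 0.19066 mol → 0.38132 mol Al, 0.57198 mol O.
SiO2: 68.99/60.083 = 1.14824 mol → 1.14824 mol Si, 2.29648 mol O.
Total oxygen = 3.05789 mol. Normalization factor = 8/3.05789 = 2.61618.
Al per 8 O = 0.38132 × 2.61618 = 0.998.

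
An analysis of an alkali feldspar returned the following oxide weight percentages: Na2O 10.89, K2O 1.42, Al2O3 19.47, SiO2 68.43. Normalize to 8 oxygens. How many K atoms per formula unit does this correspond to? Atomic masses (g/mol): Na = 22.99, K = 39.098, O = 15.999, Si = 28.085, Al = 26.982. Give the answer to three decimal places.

0.079 K apfu

Na2O (M=61.979): mol = 0.17570; Na = 0.35140, O = 0.17570.
K2O (M=94.195): mol = 0.01508; K = 0.03016, O = 0.01508.
Al2O3 (M=101.961): mol = 0.19096; Al = 0.38192, O = 0.57288.
SiO2 (M=60.083): mol = 1.13892; Si = 1.13892, O = 2.27784.
ΣO = 3.04150; factor = 8/ΣO = 2.63028.
K apfu = 0.03016 × 2.63028 = 0.079.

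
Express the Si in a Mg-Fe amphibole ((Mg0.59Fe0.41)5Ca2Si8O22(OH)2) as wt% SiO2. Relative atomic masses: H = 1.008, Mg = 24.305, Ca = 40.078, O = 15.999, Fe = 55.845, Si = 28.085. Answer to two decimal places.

54.81 wt%

Molar mass of (Mg0.59Fe0.41)5Ca2Si8O22(OH)2 = 2.95*24.305 + 2.05*55.845 + 2*40.078 + 8*28.085 + 24*15.999 + 2*1.008 = 877.010 g/mol.
Each formula unit contains 8 Si, equivalent to 8/1 = 8.0000 mol SiO2.
M(SiO2) = 1×28.085 + 2×15.999 = 60.083 g/mol.
Mass of SiO2 per formula unit = 8.0000 × 60.083 = 480.664 g.
SiO2 wt% = 480.664 / 877.010 × 100 = 54.81%.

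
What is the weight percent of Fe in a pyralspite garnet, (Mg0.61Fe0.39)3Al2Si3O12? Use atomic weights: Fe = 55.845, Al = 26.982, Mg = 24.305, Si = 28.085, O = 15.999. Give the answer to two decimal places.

M((Mg0.61Fe0.39)3Al2Si3O12) = 440.024 g/mol.
Fe contributes 1.17 × 55.845 = 65.339 g per mole.
65.339/440.024 = 0.1485 → 14.85%.

14.85 weight percent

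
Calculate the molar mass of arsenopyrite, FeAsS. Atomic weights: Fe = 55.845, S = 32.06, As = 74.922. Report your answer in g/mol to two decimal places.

162.83 g/mol

Fe: 1 × 55.845 = 55.8450
As: 1 × 74.922 = 74.9220
S: 1 × 32.06 = 32.0600
Summing the contributions gives the formula mass.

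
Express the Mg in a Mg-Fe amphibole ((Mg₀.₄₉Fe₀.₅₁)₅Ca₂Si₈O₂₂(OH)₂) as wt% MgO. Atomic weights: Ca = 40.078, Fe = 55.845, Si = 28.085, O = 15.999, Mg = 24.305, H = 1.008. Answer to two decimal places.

Molar mass of (Mg₀.₄₉Fe₀.₅₁)₅Ca₂Si₈O₂₂(OH)₂ = 2.45*24.305 + 2.55*55.845 + 2*40.078 + 8*28.085 + 24*15.999 + 2*1.008 = 892.780 g/mol.
Each formula unit contains 2.45 Mg, equivalent to 2.45/1 = 2.4500 mol MgO.
M(MgO) = 1×24.305 + 1×15.999 = 40.304 g/mol.
Mass of MgO per formula unit = 2.4500 × 40.304 = 98.745 g.
MgO wt% = 98.745 / 892.780 × 100 = 11.06%.

11.06 wt%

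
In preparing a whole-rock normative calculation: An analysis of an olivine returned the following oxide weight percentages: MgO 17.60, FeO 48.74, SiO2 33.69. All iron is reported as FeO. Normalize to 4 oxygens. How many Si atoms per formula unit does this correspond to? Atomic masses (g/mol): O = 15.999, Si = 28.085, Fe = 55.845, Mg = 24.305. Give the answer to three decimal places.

1.003 Si apfu

MgO (M=40.304): mol = 0.43668; Mg = 0.43668, O = 0.43668.
FeO (M=71.844): mol = 0.67841; Fe = 0.67841, O = 0.67841.
SiO2 (M=60.083): mol = 0.56072; Si = 0.56072, O = 1.12144.
ΣO = 2.23653; factor = 4/ΣO = 1.78848.
Si apfu = 0.56072 × 1.78848 = 1.003.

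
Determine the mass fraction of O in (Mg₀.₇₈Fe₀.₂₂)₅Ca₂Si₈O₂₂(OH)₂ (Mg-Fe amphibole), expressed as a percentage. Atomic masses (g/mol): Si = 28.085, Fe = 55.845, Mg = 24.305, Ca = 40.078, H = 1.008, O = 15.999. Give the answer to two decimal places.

Formula mass = 3.90·24.305 + 1.10·55.845 + 2·40.078 + 8·28.085 + 24·15.999 + 2·1.008 = 847.047 g/mol, of which 383.976 g is O.
So O makes up 383.976/847.047 = 0.4533 of the mass, i.e. 45.33%.

45.33 weight percent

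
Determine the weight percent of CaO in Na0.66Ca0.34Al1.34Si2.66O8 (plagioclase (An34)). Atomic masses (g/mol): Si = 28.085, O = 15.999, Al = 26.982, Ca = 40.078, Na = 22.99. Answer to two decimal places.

7.12 wt%

Molar mass of Na0.66Ca0.34Al1.34Si2.66O8 = 0.66*22.99 + 0.34*40.078 + 1.34*26.982 + 2.66*28.085 + 8*15.999 = 267.654 g/mol.
Each formula unit contains 0.34 Ca, equivalent to 0.34/1 = 0.3400 mol CaO.
M(CaO) = 1×40.078 + 1×15.999 = 56.077 g/mol.
Mass of CaO per formula unit = 0.3400 × 56.077 = 19.066 g.
CaO wt% = 19.066 / 267.654 × 100 = 7.12%.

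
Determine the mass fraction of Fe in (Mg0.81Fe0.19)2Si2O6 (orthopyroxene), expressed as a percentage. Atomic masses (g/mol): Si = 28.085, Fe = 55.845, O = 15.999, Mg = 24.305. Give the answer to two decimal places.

9.97 mass %

M((Mg0.81Fe0.19)2Si2O6) = 212.759 g/mol.
Fe contributes 0.38 × 55.845 = 21.221 g per mole.
21.221/212.759 = 0.0997 → 9.97%.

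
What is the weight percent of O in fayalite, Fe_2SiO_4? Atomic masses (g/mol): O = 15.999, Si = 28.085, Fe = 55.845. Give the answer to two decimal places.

31.41 weight percent

Molar mass of Fe_2SiO_4: 2*55.845 + 1*28.085 + 4*15.999 = 203.771 g/mol.
Mass of O per formula unit: 4 × 15.999 = 63.996 g.
Weight fraction O = 63.996 / 203.771 = 0.3141.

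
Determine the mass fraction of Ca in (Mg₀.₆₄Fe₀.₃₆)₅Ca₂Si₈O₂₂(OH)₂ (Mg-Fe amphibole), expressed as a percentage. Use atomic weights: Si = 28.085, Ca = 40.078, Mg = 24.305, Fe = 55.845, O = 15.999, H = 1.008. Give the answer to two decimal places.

M((Mg₀.₆₄Fe₀.₃₆)₅Ca₂Si₈O₂₂(OH)₂) = 869.125 g/mol.
Ca contributes 2 × 40.078 = 80.156 g per mole.
80.156/869.125 = 0.0922 → 9.22%.

9.22 weight percent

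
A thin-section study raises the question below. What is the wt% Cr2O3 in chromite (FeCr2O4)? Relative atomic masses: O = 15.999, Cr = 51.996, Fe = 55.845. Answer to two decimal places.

M(FeCr2O4) = 223.833 g/mol; M(Cr2O3) = 151.989 g/mol.
Moles Cr2O3 per formula unit = 2 Cr ÷ 2 = 1.0000.
Cr2O3 fraction = (1.0000 × 151.989) / 223.833 = 151.989/223.833 = 0.6790.

67.90 wt%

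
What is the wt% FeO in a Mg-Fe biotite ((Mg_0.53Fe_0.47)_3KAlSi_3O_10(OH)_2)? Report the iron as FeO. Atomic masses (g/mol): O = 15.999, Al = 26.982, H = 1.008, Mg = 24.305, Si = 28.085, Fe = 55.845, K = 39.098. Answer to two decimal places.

Molar mass of (Mg_0.53Fe_0.47)_3KAlSi_3O_10(OH)_2 = 1.59*24.305 + 1.41*55.845 + 1*39.098 + 1*26.982 + 3*28.085 + 12*15.999 + 2*1.008 = 461.725 g/mol.
Each formula unit contains 1.41 Fe, equivalent to 1.41/1 = 1.4100 mol FeO.
M(FeO) = 1×55.845 + 1×15.999 = 71.844 g/mol.
Mass of FeO per formula unit = 1.4100 × 71.844 = 101.300 g.
FeO wt% = 101.300 / 461.725 × 100 = 21.94%.

21.94 wt%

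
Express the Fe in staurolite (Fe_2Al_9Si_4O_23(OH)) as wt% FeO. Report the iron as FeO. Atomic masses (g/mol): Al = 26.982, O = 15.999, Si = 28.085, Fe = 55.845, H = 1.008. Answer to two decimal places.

16.87 wt%

Formula mass = 851.852 g/mol.
2 Fe → 2.0000 mol FeO per formula unit; M(FeO) = 71.844, so FeO mass = 143.688 g.
143.688/851.852 × 100 = 16.87 wt%.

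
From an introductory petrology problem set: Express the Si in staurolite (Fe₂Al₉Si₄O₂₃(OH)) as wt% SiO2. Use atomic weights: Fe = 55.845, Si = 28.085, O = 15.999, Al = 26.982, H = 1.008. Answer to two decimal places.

28.21 wt%

Molar mass of Fe₂Al₉Si₄O₂₃(OH) = 2*55.845 + 9*26.982 + 4*28.085 + 24*15.999 + 1*1.008 = 851.852 g/mol.
Each formula unit contains 4 Si, equivalent to 4/1 = 4.0000 mol SiO2.
M(SiO2) = 1×28.085 + 2×15.999 = 60.083 g/mol.
Mass of SiO2 per formula unit = 4.0000 × 60.083 = 240.332 g.
SiO2 wt% = 240.332 / 851.852 × 100 = 28.21%.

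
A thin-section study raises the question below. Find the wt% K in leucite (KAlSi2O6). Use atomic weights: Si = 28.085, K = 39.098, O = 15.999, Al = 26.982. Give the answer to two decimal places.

Formula mass = 1·39.098 + 1·26.982 + 2·28.085 + 6·15.999 = 218.244 g/mol, of which 39.098 g is K.
So K makes up 39.098/218.244 = 0.1791 of the mass, i.e. 17.91%.

17.91 weight percent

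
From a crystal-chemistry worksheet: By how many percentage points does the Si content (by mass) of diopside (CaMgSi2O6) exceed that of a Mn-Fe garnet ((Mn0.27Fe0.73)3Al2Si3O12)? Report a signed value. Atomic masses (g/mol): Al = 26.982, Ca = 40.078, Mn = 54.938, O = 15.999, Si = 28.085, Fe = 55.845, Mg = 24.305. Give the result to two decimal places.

M(CaMgSi2O6) = 216.547 g/mol, so wt% Si = 56.170/216.547 × 100 = 25.94%.
M((Mn0.27Fe0.73)3Al2Si3O12) = 497.007 g/mol, so wt% Si = 84.255/497.007 × 100 = 16.95%.
25.94 − 16.95 = 8.99 pp.

8.99 percentage points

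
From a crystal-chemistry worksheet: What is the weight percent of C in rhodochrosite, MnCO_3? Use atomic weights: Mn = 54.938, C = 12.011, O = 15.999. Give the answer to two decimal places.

M(MnCO_3) = 114.946 g/mol.
C contributes 1 × 12.011 = 12.011 g per mole.
12.011/114.946 = 0.1045 → 10.45%.

10.45 wt%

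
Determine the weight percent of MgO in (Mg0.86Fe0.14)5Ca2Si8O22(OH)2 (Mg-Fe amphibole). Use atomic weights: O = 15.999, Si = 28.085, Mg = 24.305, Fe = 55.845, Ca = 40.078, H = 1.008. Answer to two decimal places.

20.77 wt%

M((Mg0.86Fe0.14)5Ca2Si8O22(OH)2) = 834.431 g/mol; M(MgO) = 40.304 g/mol.
Moles MgO per formula unit = 4.30 Mg ÷ 1 = 4.3000.
MgO fraction = (4.3000 × 40.304) / 834.431 = 173.307/834.431 = 0.2077.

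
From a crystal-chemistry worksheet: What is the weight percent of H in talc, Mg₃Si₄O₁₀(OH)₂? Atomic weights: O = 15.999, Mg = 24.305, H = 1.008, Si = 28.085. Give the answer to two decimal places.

Formula mass = 3*24.305 + 4*28.085 + 12*15.999 + 2*1.008 = 379.259 g/mol, of which 2.016 g is H.
So H makes up 2.016/379.259 = 0.0053 of the mass, i.e. 0.53%.

0.53 mass %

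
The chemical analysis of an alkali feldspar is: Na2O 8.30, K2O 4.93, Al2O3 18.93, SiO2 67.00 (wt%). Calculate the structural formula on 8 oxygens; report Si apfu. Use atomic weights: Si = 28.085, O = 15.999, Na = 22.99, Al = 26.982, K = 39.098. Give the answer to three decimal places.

Na2O (M=61.979): mol = 0.13392; Na = 0.26784, O = 0.13392.
K2O (M=94.195): mol = 0.05234; K = 0.10468, O = 0.05234.
Al2O3 (M=101.961): mol = 0.18566; Al = 0.37132, O = 0.55698.
SiO2 (M=60.083): mol = 1.11512; Si = 1.11512, O = 2.23024.
ΣO = 2.97348; factor = 8/ΣO = 2.69045.
Si apfu = 1.11512 × 2.69045 = 3.000.

3.000 Si apfu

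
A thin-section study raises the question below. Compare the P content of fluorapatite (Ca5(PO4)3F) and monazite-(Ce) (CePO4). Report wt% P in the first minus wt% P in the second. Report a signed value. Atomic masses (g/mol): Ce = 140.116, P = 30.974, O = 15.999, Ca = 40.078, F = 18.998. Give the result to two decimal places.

5.25 percentage points

P in Ca5(PO4)3F: molar mass 504.298 g/mol; 3×30.974 = 92.922 g → 18.43 wt%.
P in CePO4: molar mass 235.086 g/mol; 1×30.974 = 30.974 g → 13.18 wt%.
Difference = 18.43 − 13.18 = 5.25 percentage points.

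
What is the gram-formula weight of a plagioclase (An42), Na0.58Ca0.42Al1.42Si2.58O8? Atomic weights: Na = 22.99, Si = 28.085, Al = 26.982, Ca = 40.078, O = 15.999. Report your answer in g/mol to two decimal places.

Na: 0.58 × 22.99 = 13.3342
Ca: 0.42 × 40.078 = 16.8328
Al: 1.42 × 26.982 = 38.3144
Si: 2.58 × 28.085 = 72.4593
O: 8 × 15.999 = 127.9920
Summing the contributions gives the formula mass.

268.93 g/mol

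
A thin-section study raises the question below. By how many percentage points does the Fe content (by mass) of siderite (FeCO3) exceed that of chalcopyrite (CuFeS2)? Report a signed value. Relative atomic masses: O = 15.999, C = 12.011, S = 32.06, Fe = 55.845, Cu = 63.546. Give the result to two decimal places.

17.77 percentage points

First mineral: 55.845 g Fe in 115.853 g formula = 48.20 wt% Fe.
Second mineral: 55.845 g Fe in 183.511 g formula = 30.43 wt% Fe.
48.20% − 30.43% gives a difference of 17.77 percentage points.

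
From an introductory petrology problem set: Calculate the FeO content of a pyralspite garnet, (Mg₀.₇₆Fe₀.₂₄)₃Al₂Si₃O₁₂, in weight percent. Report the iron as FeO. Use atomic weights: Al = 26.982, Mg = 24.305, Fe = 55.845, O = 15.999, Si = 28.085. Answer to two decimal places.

Molar mass of (Mg₀.₇₆Fe₀.₂₄)₃Al₂Si₃O₁₂ = 2.28×24.305 + 0.72×55.845 + 2×26.982 + 3×28.085 + 12×15.999 = 425.831 g/mol.
Each formula unit contains 0.72 Fe, equivalent to 0.72/1 = 0.7200 mol FeO.
M(FeO) = 1×55.845 + 1×15.999 = 71.844 g/mol.
Mass of FeO per formula unit = 0.7200 × 71.844 = 51.728 g.
FeO wt% = 51.728 / 425.831 × 100 = 12.15%.

12.15 wt%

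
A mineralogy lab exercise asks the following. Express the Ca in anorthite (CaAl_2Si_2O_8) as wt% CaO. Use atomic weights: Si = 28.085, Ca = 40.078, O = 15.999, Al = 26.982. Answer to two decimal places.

20.16 wt%

Molar mass of CaAl_2Si_2O_8 = 1*40.078 + 2*26.982 + 2*28.085 + 8*15.999 = 278.204 g/mol.
Each formula unit contains 1 Ca, equivalent to 1/1 = 1.0000 mol CaO.
M(CaO) = 1×40.078 + 1×15.999 = 56.077 g/mol.
Mass of CaO per formula unit = 1.0000 × 56.077 = 56.077 g.
CaO wt% = 56.077 / 278.204 × 100 = 20.16%.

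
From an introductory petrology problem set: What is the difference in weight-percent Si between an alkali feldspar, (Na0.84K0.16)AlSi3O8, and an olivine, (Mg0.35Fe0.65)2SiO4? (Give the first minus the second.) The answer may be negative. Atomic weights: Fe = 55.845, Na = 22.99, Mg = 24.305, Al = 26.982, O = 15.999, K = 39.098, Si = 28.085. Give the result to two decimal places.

M((Na0.84K0.16)AlSi3O8) = 264.796 g/mol, so wt% Si = 84.255/264.796 × 100 = 31.82%.
M((Mg0.35Fe0.65)2SiO4) = 181.693 g/mol, so wt% Si = 28.085/181.693 × 100 = 15.46%.
31.82 − 15.46 = 16.36 pp.

16.36 percentage points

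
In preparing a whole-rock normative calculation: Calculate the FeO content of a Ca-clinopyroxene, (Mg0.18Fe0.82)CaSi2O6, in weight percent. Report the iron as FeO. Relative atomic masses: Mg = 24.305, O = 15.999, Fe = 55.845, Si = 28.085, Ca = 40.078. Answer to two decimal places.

Molar mass of (Mg0.18Fe0.82)CaSi2O6 = 0.18×24.305 + 0.82×55.845 + 1×40.078 + 2×28.085 + 6×15.999 = 242.410 g/mol.
Each formula unit contains 0.82 Fe, equivalent to 0.82/1 = 0.8200 mol FeO.
M(FeO) = 1×55.845 + 1×15.999 = 71.844 g/mol.
Mass of FeO per formula unit = 0.8200 × 71.844 = 58.912 g.
FeO wt% = 58.912 / 242.410 × 100 = 24.30%.

24.30 wt%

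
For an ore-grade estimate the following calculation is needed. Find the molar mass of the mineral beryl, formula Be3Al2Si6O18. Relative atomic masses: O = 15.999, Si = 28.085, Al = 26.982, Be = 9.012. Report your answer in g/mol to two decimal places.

M = 3(9.012) + 2(26.982) + 6(28.085) + 18(15.999)

537.49 g/mol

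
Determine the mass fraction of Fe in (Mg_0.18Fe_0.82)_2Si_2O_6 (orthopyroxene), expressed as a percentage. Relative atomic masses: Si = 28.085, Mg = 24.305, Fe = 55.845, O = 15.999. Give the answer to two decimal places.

Molar mass of (Mg_0.18Fe_0.82)_2Si_2O_6: 0.36·24.305 + 1.64·55.845 + 2·28.085 + 6·15.999 = 252.500 g/mol.
Mass of Fe per formula unit: 1.64 × 55.845 = 91.586 g.
Weight fraction Fe = 91.586 / 252.500 = 0.3627.

36.27 weight percent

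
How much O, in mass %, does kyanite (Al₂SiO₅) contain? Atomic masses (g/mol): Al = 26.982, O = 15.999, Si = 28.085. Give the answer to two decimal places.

49.37 mass %

Formula mass = 2·26.982 + 1·28.085 + 5·15.999 = 162.044 g/mol, of which 79.995 g is O.
So O makes up 79.995/162.044 = 0.4937 of the mass, i.e. 49.37%.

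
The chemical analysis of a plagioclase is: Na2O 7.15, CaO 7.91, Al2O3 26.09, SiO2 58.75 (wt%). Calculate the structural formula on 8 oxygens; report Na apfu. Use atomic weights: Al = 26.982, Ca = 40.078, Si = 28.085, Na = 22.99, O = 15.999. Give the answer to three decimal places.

0.619 Na apfu

Na2O: 7.15/61.979 = 0.11536 mol → 0.23072 mol Na, 0.11536 mol O.
CaO: 7.91/56.077 = 0.14106 mol → 0.14106 mol Ca, 0.14106 mol O.
Al2O3: 26.09/101.961 = 0.25588 mol → 0.51176 mol Al, 0.76764 mol O.
SiO2: 58.75/60.083 = 0.97781 mol → 0.97781 mol Si, 1.95562 mol O.
Total oxygen = 2.97968 mol. Normalization factor = 8/2.97968 = 2.68485.
Na per 8 O = 0.23072 × 2.68485 = 0.619.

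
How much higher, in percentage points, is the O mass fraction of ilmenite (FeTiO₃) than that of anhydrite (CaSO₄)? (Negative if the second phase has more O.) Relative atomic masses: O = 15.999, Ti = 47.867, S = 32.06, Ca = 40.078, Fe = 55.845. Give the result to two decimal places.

-15.37 percentage points

First mineral: 47.997 g O in 151.709 g formula = 31.64 wt% O.
Second mineral: 63.996 g O in 136.134 g formula = 47.01 wt% O.
31.64% − 47.01% gives a difference of -15.37 percentage points.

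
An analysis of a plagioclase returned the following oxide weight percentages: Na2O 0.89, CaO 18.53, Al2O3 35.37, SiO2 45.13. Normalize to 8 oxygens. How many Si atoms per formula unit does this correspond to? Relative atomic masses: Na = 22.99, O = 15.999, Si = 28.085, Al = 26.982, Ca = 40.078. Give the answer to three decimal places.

2.081 Si apfu

0.89 wt% Na2O ÷ 61.979 g/mol = 0.01436 mol, giving 0.02872 Na and 0.01436 O.
18.53 wt% CaO ÷ 56.077 g/mol = 0.33044 mol, giving 0.33044 Ca and 0.33044 O.
35.37 wt% Al2O3 ÷ 101.961 g/mol = 0.34690 mol, giving 0.69380 Al and 1.04070 O.
45.13 wt% SiO2 ÷ 60.083 g/mol = 0.75113 mol, giving 0.75113 Si and 1.50226 O.
Oxygen sums to 2.88776; scaling by 8/2.88776 = 2.77031 puts the formula on 8 O.
Si: 0.75113 × 2.77031 = 2.081 atoms per formula unit.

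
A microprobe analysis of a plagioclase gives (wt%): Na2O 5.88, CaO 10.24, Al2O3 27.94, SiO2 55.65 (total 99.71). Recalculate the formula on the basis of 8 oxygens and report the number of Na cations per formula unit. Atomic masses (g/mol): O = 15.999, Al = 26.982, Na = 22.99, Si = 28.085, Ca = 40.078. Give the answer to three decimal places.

Na2O: 5.88/61.979 = 0.09487 mol → 0.18974 mol Na, 0.09487 mol O.
CaO: 10.24/56.077 = 0.18261 mol → 0.18261 mol Ca, 0.18261 mol O.
Al2O3: 27.94/101.961 = 0.27403 mol → 0.54806 mol Al, 0.82209 mol O.
SiO2: 55.65/60.083 = 0.92622 mol → 0.92622 mol Si, 1.85244 mol O.
Total oxygen = 2.95201 mol. Normalization factor = 8/2.95201 = 2.71002.
Na per 8 O = 0.18974 × 2.71002 = 0.514.

0.514 Na apfu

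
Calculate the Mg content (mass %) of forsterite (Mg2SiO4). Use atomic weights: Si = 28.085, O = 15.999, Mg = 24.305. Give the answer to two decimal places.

Formula mass = 2*24.305 + 1*28.085 + 4*15.999 = 140.691 g/mol, of which 48.610 g is Mg.
So Mg makes up 48.610/140.691 = 0.3455 of the mass, i.e. 34.55%.

34.55 mass %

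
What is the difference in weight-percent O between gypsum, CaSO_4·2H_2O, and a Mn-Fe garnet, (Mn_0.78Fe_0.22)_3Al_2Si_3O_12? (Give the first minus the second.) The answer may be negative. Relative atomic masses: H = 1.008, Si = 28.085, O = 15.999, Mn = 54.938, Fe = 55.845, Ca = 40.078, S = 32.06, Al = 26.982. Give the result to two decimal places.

M(CaSO_4·2H_2O) = 172.164 g/mol, so wt% O = 95.994/172.164 × 100 = 55.76%.
M((Mn_0.78Fe_0.22)_3Al_2Si_3O_12) = 495.620 g/mol, so wt% O = 191.988/495.620 × 100 = 38.74%.
55.76 − 38.74 = 17.02 pp.

17.02 percentage points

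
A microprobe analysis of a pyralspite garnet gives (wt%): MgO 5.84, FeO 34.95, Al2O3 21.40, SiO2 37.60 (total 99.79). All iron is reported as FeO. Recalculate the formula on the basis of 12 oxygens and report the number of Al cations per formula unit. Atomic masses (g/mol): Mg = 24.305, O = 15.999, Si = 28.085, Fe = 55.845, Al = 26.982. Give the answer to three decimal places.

MgO: 5.84/40.304 = 0.14490 mol → 0.14490 mol Mg, 0.14490 mol O.
FeO: 34.95/71.844 = 0.48647 mol → 0.48647 mol Fe, 0.48647 mol O.
Al2O3: 21.40/101.961 = 0.20988 mol → 0.41976 mol Al, 0.62964 mol O.
SiO2: 37.60/60.083 = 0.62580 mol → 0.62580 mol Si, 1.25160 mol O.
Total oxygen = 2.51261 mol. Normalization factor = 12/2.51261 = 4.77591.
Al per 12 O = 0.41976 × 4.77591 = 2.005.

2.005 Al apfu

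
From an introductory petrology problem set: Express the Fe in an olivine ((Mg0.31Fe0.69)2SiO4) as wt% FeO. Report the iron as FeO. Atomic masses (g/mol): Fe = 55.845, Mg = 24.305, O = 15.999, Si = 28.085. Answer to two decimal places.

53.82 wt%

Formula mass = 184.216 g/mol.
1.38 Fe → 1.3800 mol FeO per formula unit; M(FeO) = 71.844, so FeO mass = 99.145 g.
99.145/184.216 × 100 = 53.82 wt%.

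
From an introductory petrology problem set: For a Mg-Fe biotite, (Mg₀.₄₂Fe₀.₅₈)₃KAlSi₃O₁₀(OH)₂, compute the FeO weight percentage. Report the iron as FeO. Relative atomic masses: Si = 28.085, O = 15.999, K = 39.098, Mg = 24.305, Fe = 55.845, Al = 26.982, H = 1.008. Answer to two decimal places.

Formula mass = 472.134 g/mol.
1.74 Fe → 1.7400 mol FeO per formula unit; M(FeO) = 71.844, so FeO mass = 125.009 g.
125.009/472.134 × 100 = 26.48 wt%.

26.48 wt%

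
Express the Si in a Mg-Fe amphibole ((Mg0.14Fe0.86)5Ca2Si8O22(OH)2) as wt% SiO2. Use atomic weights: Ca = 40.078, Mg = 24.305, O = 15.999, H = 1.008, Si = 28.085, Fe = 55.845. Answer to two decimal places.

Formula mass = 947.975 g/mol.
8 Si → 8.0000 mol SiO2 per formula unit; M(SiO2) = 60.083, so SiO2 mass = 480.664 g.
480.664/947.975 × 100 = 50.70 wt%.

50.70 wt%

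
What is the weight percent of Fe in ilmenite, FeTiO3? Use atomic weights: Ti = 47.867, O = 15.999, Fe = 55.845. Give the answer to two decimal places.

36.81 wt%

M(FeTiO3) = 151.709 g/mol.
Fe contributes 1 × 55.845 = 55.845 g per mole.
55.845/151.709 = 0.3681 → 36.81%.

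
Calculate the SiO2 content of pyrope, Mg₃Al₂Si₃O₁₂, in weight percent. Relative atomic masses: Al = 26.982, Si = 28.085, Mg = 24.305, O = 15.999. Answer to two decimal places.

M(Mg₃Al₂Si₃O₁₂) = 403.122 g/mol; M(SiO2) = 60.083 g/mol.
Moles SiO2 per formula unit = 3 Si ÷ 1 = 3.0000.
SiO2 fraction = (3.0000 × 60.083) / 403.122 = 180.249/403.122 = 0.4471.

44.71 wt%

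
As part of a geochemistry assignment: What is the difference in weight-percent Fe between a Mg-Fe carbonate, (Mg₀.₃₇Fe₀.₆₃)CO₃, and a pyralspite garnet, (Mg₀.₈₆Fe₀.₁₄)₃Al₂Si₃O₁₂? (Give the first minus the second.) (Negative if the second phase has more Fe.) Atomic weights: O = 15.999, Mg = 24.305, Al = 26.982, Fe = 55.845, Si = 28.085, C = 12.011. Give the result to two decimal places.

M((Mg₀.₃₇Fe₀.₆₃)CO₃) = 104.183 g/mol, so wt% Fe = 35.182/104.183 × 100 = 33.77%.
M((Mg₀.₈₆Fe₀.₁₄)₃Al₂Si₃O₁₂) = 416.369 g/mol, so wt% Fe = 23.455/416.369 × 100 = 5.63%.
33.77 − 5.63 = 28.14 pp.

28.14 percentage points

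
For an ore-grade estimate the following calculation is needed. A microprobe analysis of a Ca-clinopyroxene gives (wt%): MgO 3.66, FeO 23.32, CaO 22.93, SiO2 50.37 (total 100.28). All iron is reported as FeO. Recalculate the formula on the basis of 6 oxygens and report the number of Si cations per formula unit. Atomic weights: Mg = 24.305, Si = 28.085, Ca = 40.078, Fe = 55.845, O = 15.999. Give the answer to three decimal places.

MgO: 3.66/40.304 = 0.09081 mol → 0.09081 mol Mg, 0.09081 mol O.
FeO: 23.32/71.844 = 0.32459 mol → 0.32459 mol Fe, 0.32459 mol O.
CaO: 22.93/56.077 = 0.40890 mol → 0.40890 mol Ca, 0.40890 mol O.
SiO2: 50.37/60.083 = 0.83834 mol → 0.83834 mol Si, 1.67668 mol O.
Total oxygen = 2.50098 mol. Normalization factor = 6/2.50098 = 2.39906.
Si per 6 O = 0.83834 × 2.39906 = 2.011.

2.011 Si apfu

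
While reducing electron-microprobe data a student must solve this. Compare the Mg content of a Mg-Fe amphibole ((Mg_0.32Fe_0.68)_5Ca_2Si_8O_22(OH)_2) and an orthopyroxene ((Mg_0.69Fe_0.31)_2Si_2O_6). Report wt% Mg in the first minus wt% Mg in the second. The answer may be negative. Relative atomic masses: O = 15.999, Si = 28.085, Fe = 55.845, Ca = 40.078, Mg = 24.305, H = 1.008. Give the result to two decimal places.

-10.99 percentage points

First mineral: 38.888 g Mg in 919.589 g formula = 4.23 wt% Mg.
Second mineral: 33.541 g Mg in 220.329 g formula = 15.22 wt% Mg.
4.23% − 15.22% gives a difference of -10.99 percentage points.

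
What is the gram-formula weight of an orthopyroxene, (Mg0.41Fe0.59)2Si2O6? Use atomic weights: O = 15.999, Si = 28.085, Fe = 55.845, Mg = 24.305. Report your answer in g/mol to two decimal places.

237.99 g/mol

M = 0.82(24.305) + 1.18(55.845) + 2(28.085) + 6(15.999)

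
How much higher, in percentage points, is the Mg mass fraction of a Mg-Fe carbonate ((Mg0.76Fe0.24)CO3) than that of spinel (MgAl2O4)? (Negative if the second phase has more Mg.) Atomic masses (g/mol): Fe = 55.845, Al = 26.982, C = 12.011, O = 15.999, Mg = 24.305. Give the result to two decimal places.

Mg in (Mg0.76Fe0.24)CO3: molar mass 91.883 g/mol; 0.76×24.305 = 18.472 g → 20.10 wt%.
Mg in MgAl2O4: molar mass 142.265 g/mol; 1×24.305 = 24.305 g → 17.08 wt%.
Difference = 20.10 − 17.08 = 3.02 percentage points.

3.02 percentage points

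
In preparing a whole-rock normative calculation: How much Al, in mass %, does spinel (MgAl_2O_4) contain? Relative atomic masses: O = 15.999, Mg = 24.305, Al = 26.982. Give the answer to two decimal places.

M(MgAl_2O_4) = 142.265 g/mol.
Al contributes 2 × 26.982 = 53.964 g per mole.
53.964/142.265 = 0.3793 → 37.93%.

37.93 mass %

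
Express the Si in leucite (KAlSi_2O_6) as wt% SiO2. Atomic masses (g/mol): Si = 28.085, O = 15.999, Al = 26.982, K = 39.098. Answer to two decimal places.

55.06 wt%

Molar mass of KAlSi_2O_6 = 1*39.098 + 1*26.982 + 2*28.085 + 6*15.999 = 218.244 g/mol.
Each formula unit contains 2 Si, equivalent to 2/1 = 2.0000 mol SiO2.
M(SiO2) = 1×28.085 + 2×15.999 = 60.083 g/mol.
Mass of SiO2 per formula unit = 2.0000 × 60.083 = 120.166 g.
SiO2 wt% = 120.166 / 218.244 × 100 = 55.06%.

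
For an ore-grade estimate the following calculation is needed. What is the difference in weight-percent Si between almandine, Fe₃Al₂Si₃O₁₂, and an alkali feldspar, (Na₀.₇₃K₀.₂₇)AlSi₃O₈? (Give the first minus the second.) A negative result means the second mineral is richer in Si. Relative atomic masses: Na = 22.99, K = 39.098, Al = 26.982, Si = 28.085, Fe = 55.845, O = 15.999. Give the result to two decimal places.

Si in Fe₃Al₂Si₃O₁₂: molar mass 497.742 g/mol; 3×28.085 = 84.255 g → 16.93 wt%.
Si in (Na₀.₇₃K₀.₂₇)AlSi₃O₈: molar mass 266.568 g/mol; 3×28.085 = 84.255 g → 31.61 wt%.
Difference = 16.93 − 31.61 = -14.68 percentage points.

-14.68 percentage points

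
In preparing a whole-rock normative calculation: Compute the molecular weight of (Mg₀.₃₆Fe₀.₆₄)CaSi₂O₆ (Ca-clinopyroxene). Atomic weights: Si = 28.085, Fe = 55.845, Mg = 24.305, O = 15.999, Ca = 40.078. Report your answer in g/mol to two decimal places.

236.73 g/mol

M = 0.36(24.305) + 0.64(55.845) + 1(40.078) + 2(28.085) + 6(15.999)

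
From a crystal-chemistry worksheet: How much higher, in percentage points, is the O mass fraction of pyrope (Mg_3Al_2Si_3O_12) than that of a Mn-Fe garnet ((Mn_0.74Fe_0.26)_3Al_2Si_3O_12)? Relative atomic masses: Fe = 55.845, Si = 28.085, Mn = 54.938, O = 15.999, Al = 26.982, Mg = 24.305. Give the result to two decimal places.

8.90 percentage points

O in Mg_3Al_2Si_3O_12: molar mass 403.122 g/mol; 12×15.999 = 191.988 g → 47.63 wt%.
O in (Mn_0.74Fe_0.26)_3Al_2Si_3O_12: molar mass 495.728 g/mol; 12×15.999 = 191.988 g → 38.73 wt%.
Difference = 47.63 − 38.73 = 8.90 percentage points.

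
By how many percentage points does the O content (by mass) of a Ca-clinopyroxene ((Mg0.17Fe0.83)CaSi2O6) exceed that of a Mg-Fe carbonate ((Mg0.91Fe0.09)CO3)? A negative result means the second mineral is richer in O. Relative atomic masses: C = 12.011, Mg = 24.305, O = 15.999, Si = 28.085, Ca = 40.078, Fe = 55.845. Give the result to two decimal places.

-15.52 percentage points

O in (Mg0.17Fe0.83)CaSi2O6: molar mass 242.725 g/mol; 6×15.999 = 95.994 g → 39.55 wt%.
O in (Mg0.91Fe0.09)CO3: molar mass 87.152 g/mol; 3×15.999 = 47.997 g → 55.07 wt%.
Difference = 39.55 − 55.07 = -15.52 percentage points.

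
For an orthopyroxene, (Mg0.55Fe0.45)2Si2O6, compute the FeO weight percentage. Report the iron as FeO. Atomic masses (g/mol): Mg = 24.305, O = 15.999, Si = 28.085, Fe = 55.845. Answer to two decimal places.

28.22 wt%

Molar mass of (Mg0.55Fe0.45)2Si2O6 = 1.10*24.305 + 0.90*55.845 + 2*28.085 + 6*15.999 = 229.160 g/mol.
Each formula unit contains 0.90 Fe, equivalent to 0.90/1 = 0.9000 mol FeO.
M(FeO) = 1×55.845 + 1×15.999 = 71.844 g/mol.
Mass of FeO per formula unit = 0.9000 × 71.844 = 64.660 g.
FeO wt% = 64.660 / 229.160 × 100 = 28.22%.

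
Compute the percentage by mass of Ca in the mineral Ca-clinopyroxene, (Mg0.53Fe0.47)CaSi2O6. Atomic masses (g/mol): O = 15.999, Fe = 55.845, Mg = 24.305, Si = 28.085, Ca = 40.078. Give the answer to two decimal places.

M((Mg0.53Fe0.47)CaSi2O6) = 231.371 g/mol.
Ca contributes 1 × 40.078 = 40.078 g per mole.
40.078/231.371 = 0.1732 → 17.32%.

17.32 weight percent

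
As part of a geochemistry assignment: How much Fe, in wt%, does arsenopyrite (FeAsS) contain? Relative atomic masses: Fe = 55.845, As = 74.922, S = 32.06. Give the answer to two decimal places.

Molar mass of FeAsS: 1·55.845 + 1·74.922 + 1·32.06 = 162.827 g/mol.
Mass of Fe per formula unit: 1 × 55.845 = 55.845 g.
Weight fraction Fe = 55.845 / 162.827 = 0.3430.

34.30 wt%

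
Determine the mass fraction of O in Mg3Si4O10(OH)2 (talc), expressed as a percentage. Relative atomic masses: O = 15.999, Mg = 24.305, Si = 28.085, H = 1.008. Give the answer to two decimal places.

50.62 weight percent

Formula mass = 3*24.305 + 4*28.085 + 12*15.999 + 2*1.008 = 379.259 g/mol, of which 191.988 g is O.
So O makes up 191.988/379.259 = 0.5062 of the mass, i.e. 50.62%.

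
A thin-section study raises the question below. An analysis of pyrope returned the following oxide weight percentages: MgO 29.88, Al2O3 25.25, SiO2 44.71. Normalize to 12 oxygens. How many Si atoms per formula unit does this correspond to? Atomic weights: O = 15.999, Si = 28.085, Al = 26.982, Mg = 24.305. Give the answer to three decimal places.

MgO (M=40.304): mol = 0.74137; Mg = 0.74137, O = 0.74137.
Al2O3 (M=101.961): mol = 0.24764; Al = 0.49528, O = 0.74292.
SiO2 (M=60.083): mol = 0.74414; Si = 0.74414, O = 1.48828.
ΣO = 2.97257; factor = 12/ΣO = 4.03691.
Si apfu = 0.74414 × 4.03691 = 3.004.

3.004 Si apfu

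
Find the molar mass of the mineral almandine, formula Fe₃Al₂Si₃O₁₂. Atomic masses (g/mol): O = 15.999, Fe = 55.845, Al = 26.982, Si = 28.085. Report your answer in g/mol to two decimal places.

Fe: 3 × 55.845 = 167.5350
Al: 2 × 26.982 = 53.9640
Si: 3 × 28.085 = 84.2550
O: 12 × 15.999 = 191.9880
Summing the contributions gives the formula mass.

497.74 g/mol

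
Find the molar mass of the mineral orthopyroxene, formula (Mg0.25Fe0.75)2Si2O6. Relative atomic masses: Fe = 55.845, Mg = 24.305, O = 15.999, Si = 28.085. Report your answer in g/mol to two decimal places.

248.08 g/mol

M = 0.50·24.305 + 1.50·55.845 + 2·28.085 + 6·15.999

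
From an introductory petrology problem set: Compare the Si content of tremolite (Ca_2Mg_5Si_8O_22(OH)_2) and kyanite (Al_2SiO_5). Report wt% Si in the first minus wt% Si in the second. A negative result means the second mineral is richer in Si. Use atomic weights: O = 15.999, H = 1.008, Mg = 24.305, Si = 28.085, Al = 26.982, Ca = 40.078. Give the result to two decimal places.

Si in Ca_2Mg_5Si_8O_22(OH)_2: molar mass 812.353 g/mol; 8×28.085 = 224.680 g → 27.66 wt%.
Si in Al_2SiO_5: molar mass 162.044 g/mol; 1×28.085 = 28.085 g → 17.33 wt%.
Difference = 27.66 − 17.33 = 10.33 percentage points.

10.33 percentage points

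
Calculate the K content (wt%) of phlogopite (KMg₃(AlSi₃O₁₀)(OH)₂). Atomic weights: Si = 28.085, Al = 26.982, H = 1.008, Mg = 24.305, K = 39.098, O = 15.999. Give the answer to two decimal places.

Molar mass of KMg₃(AlSi₃O₁₀)(OH)₂: 1×39.098 + 3×24.305 + 1×26.982 + 3×28.085 + 12×15.999 + 2×1.008 = 417.254 g/mol.
Mass of K per formula unit: 1 × 39.098 = 39.098 g.
Weight fraction K = 39.098 / 417.254 = 0.0937.

9.37 wt%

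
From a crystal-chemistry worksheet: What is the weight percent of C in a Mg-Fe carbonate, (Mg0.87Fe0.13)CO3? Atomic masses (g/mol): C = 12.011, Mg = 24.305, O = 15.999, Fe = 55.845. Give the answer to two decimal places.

13.59 weight percent

Molar mass of (Mg0.87Fe0.13)CO3: 0.87·24.305 + 0.13·55.845 + 1·12.011 + 3·15.999 = 88.413 g/mol.
Mass of C per formula unit: 1 × 12.011 = 12.011 g.
Weight fraction C = 12.011 / 88.413 = 0.1359.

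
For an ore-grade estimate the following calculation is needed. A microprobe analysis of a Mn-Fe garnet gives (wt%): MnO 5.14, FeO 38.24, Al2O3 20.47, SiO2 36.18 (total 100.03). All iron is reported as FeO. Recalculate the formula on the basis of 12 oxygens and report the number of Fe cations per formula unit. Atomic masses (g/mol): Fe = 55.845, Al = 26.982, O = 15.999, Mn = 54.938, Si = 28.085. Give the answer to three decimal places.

2.649 Fe apfu

MnO (M=70.937): mol = 0.07246; Mn = 0.07246, O = 0.07246.
FeO (M=71.844): mol = 0.53226; Fe = 0.53226, O = 0.53226.
Al2O3 (M=101.961): mol = 0.20076; Al = 0.40152, O = 0.60228.
SiO2 (M=60.083): mol = 0.60217; Si = 0.60217, O = 1.20434.
ΣO = 2.41134; factor = 12/ΣO = 4.97649.
Fe apfu = 0.53226 × 4.97649 = 2.649.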